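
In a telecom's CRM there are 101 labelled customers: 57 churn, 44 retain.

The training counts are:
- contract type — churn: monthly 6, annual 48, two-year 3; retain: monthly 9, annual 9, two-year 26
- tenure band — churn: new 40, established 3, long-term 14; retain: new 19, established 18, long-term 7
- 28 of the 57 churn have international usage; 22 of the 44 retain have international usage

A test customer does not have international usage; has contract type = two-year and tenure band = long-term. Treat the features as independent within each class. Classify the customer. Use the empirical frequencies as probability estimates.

retain

churn: (57/101) × (3/57) × (14/57) × (29/57) ≈ 0.00371173
retain: (44/101) × (26/44) × (7/44) × (22/44) ≈ 0.020477
Highest score → retain.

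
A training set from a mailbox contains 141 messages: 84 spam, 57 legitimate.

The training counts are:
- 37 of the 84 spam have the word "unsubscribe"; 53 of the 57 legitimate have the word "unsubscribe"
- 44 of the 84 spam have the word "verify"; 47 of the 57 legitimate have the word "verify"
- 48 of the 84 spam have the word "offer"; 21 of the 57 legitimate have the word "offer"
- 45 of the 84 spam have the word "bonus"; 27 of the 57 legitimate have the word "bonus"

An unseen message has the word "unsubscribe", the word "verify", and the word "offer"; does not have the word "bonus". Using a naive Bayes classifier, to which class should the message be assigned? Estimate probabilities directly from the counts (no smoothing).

legitimate

spam: (84/141) × (37/84) × (44/84) × (48/84) × (39/84) ≈ 0.0364673
legitimate: (57/141) × (53/57) × (47/57) × (21/57) × (30/57) ≈ 0.0600995
Highest score → legitimate.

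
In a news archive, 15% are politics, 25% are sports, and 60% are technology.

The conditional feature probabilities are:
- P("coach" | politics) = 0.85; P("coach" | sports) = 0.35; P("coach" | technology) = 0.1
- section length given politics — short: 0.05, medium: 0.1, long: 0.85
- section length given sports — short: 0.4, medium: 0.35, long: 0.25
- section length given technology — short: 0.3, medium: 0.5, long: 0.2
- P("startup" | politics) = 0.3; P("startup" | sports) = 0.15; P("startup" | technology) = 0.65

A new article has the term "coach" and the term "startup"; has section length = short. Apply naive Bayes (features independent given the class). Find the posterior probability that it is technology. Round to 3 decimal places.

0.620

politics: 0.15 × 0.85 × 0.05 × 0.3 = 0.0019125
sports: 0.25 × 0.35 × 0.4 × 0.15 = 0.00525
technology: 0.6 × 0.1 × 0.3 × 0.65 = 0.0117
P(technology | x) = 0.0117 / 0.0188625 ≈ 0.620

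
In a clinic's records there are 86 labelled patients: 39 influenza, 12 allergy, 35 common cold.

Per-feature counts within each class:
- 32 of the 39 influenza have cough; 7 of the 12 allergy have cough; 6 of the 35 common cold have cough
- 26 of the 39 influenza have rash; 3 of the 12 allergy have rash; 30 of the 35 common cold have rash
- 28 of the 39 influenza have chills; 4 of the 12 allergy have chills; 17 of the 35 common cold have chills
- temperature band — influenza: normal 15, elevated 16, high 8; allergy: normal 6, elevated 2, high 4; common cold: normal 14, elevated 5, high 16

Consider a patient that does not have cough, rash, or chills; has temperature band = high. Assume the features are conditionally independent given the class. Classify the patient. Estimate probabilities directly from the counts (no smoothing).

common cold

influenza: (39/86) × (7/39) × (13/39) × (11/39) × (8/39) ≈ 0.00156975
allergy: (12/86) × (5/12) × (9/12) × (8/12) × (4/12) ≈ 0.00968992
common cold: (35/86) × (29/35) × (5/35) × (18/35) × (16/35) ≈ 0.0113255
Highest score → common cold.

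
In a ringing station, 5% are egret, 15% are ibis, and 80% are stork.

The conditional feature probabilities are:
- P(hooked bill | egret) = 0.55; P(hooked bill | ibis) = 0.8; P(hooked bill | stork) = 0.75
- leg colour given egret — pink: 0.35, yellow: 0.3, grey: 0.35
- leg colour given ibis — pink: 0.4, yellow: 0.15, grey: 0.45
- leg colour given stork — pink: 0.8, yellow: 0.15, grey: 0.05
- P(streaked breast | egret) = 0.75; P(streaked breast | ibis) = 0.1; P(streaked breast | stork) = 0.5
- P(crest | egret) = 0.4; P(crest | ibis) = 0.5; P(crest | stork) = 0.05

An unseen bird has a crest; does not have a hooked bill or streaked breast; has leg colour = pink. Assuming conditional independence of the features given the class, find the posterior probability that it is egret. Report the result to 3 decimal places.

0.077

egret: 0.05 × (1−0.55) × 0.35 × (1−0.75) × 0.4 = 0.0007875
ibis: 0.15 × (1−0.8) × 0.4 × (1−0.1) × 0.5 = 0.0054
stork: 0.8 × (1−0.75) × 0.8 × (1−0.5) × 0.05 = 0.004
P(egret | x) = 0.0007875 / 0.0101875 ≈ 0.077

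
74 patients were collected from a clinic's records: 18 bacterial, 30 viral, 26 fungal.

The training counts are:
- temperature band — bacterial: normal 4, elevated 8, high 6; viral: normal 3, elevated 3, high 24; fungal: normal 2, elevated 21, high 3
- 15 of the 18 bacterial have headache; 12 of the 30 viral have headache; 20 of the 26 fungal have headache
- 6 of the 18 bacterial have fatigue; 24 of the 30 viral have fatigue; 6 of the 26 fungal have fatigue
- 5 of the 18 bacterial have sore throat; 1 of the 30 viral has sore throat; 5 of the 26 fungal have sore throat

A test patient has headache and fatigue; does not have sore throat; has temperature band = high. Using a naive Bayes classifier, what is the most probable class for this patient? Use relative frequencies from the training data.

bacterial: (18/74) × (6/18) × (15/18) × (6/18) × (13/18) ≈ 0.0162663
viral: (30/74) × (24/30) × (12/30) × (24/30) × (29/30) ≈ 0.100324
fungal: (26/74) × (3/26) × (20/26) × (6/26) × (21/26) ≈ 0.00581259
Highest score → viral.

viral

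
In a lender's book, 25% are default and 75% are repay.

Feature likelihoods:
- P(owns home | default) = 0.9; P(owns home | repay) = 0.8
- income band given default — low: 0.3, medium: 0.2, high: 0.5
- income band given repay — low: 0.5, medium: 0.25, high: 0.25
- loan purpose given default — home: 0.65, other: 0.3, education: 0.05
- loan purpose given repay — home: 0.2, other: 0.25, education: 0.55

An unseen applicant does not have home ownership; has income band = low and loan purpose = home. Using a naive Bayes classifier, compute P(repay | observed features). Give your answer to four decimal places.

default: 0.25 × (1−0.9) × 0.3 × 0.65 = 0.004875
repay: 0.75 × (1−0.8) × 0.5 × 0.2 = 0.015
P(repay | x) = 0.015 / 0.019875 ≈ 0.7547

0.7547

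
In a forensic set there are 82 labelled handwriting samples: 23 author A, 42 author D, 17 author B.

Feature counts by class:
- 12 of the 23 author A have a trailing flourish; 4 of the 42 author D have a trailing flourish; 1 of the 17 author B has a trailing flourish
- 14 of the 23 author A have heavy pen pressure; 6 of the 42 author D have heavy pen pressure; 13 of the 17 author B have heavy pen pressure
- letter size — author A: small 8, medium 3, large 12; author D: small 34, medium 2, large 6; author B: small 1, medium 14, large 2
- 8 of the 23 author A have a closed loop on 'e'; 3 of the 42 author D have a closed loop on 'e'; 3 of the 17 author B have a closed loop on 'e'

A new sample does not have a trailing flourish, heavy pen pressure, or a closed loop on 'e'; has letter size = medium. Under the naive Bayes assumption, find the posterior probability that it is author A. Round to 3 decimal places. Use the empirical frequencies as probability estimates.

0.084

author A: (23/82) × (11/23) × (9/23) × (3/23) × (15/23) ≈ 0.0044653
author D: (42/82) × (38/42) × (36/42) × (2/42) × (39/42) ≈ 0.0175638
author B: (17/82) × (16/17) × (4/17) × (14/17) × (14/17) ≈ 0.0311369
P(author A | x) = 0.0044653 / 0.053166 ≈ 0.084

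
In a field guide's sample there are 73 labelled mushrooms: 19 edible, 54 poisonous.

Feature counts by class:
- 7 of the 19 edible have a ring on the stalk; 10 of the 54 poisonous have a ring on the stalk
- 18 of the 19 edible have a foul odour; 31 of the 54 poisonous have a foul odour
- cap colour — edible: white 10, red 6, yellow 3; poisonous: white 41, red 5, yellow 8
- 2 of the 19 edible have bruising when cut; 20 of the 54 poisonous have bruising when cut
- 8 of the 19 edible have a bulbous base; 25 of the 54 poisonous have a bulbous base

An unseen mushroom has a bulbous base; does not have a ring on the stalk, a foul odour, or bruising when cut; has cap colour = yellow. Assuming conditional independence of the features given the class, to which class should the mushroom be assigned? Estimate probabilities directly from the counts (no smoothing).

edible: (19/73) × (12/19) × (1/19) × (3/19) × (17/19) × (8/19) ≈ 0.000514641
poisonous: (54/73) × (44/54) × (23/54) × (8/54) × (34/54) × (25/54) ≈ 0.0110864
Highest score → poisonous.

poisonous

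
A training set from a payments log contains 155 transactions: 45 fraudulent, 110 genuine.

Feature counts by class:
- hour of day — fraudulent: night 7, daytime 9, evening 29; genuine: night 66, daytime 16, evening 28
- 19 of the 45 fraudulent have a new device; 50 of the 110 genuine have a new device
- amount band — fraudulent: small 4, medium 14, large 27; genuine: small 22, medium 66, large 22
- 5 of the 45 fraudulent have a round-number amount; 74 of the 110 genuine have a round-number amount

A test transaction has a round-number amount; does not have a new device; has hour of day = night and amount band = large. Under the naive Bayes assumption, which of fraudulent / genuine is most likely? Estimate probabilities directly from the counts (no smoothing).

fraudulent: (45/155) × (7/45) × (26/45) × (27/45) × (5/45) ≈ 0.00173955
genuine: (110/155) × (66/110) × (60/110) × (22/110) × (74/110) ≈ 0.0312493
Highest score → genuine.

genuine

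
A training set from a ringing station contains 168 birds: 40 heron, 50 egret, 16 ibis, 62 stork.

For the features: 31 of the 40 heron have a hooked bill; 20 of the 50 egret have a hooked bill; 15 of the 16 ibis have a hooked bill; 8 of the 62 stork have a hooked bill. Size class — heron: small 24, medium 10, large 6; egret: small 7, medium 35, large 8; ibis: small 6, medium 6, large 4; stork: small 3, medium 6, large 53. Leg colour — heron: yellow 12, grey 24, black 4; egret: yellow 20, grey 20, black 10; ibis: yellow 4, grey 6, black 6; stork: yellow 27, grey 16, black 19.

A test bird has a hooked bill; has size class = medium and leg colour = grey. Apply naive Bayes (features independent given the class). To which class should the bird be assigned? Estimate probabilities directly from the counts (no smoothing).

heron: (40/168) × (31/40) × (10/40) × (24/40) ≈ 0.0276786
egret: (50/168) × (20/50) × (35/50) × (20/50) ≈ 0.0333333
ibis: (16/168) × (15/16) × (6/16) × (6/16) ≈ 0.0125558
stork: (62/168) × (8/62) × (6/62) × (16/62) ≈ 0.00118924
Highest score → egret.

egret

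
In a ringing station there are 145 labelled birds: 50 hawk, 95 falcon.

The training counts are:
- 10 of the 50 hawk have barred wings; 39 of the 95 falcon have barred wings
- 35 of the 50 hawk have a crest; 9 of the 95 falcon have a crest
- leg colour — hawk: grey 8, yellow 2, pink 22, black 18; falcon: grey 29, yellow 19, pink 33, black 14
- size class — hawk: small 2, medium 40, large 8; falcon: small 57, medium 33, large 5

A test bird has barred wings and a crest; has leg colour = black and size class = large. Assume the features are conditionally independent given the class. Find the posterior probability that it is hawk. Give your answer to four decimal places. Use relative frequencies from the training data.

0.9336

hawk: (50/145) × (10/50) × (35/50) × (18/50) × (8/50) ≈ 0.00278069
falcon: (95/145) × (39/95) × (9/95) × (14/95) × (5/95) ≈ 0.000197636
P(hawk | x) = 0.00278069 / 0.002978326 ≈ 0.9336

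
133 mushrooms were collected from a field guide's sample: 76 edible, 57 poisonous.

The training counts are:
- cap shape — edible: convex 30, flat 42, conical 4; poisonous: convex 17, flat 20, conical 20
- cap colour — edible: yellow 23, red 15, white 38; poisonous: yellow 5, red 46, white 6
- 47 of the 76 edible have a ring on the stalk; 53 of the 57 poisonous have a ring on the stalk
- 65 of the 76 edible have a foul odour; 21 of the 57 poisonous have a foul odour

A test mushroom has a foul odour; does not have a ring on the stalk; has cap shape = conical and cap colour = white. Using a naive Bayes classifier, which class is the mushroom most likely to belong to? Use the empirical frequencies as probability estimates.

edible: (76/133) × (4/76) × (38/76) × (29/76) × (65/76) ≈ 0.00490753
poisonous: (57/133) × (20/57) × (6/57) × (4/57) × (21/57) ≈ 0.000409246
Highest score → edible.

edible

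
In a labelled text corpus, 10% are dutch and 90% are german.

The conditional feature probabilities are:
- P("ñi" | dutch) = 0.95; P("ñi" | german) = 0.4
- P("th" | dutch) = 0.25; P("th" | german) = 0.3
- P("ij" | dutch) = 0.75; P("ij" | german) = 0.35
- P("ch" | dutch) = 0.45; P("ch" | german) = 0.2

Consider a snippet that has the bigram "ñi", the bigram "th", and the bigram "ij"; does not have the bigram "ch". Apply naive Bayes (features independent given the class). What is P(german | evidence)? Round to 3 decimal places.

dutch: 0.1 × 0.95 × 0.25 × 0.75 × (1−0.45) = 0.009796875
german: 0.9 × 0.4 × 0.3 × 0.35 × (1−0.2) = 0.03024
P(german | x) = 0.03024 / 0.040036875 ≈ 0.755

0.755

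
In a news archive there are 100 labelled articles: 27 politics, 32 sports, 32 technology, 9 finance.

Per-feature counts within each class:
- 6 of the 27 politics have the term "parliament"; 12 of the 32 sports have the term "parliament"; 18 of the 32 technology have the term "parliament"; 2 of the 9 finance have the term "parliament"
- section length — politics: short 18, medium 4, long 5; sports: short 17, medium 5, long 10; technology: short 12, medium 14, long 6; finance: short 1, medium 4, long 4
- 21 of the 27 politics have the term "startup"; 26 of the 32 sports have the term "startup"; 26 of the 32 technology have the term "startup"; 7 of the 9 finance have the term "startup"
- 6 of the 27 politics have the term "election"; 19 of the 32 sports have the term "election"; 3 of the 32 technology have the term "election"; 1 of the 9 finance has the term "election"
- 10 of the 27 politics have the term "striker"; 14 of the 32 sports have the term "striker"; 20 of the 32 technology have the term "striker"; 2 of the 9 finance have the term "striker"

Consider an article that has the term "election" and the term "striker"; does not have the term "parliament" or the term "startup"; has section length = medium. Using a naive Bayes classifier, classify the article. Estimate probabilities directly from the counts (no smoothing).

sports

politics: (27/100) × (21/27) × (4/27) × (6/27) × (6/27) × (10/27) ≈ 0.000569019
sports: (32/100) × (20/32) × (5/32) × (6/32) × (19/32) × (14/32) = 0.001522064208984375
technology: (32/100) × (14/32) × (14/32) × (6/32) × (3/32) × (20/32) = 0.00067291259765625
finance: (9/100) × (7/9) × (4/9) × (2/9) × (1/9) × (2/9) ≈ 0.000170706
Highest score → sports.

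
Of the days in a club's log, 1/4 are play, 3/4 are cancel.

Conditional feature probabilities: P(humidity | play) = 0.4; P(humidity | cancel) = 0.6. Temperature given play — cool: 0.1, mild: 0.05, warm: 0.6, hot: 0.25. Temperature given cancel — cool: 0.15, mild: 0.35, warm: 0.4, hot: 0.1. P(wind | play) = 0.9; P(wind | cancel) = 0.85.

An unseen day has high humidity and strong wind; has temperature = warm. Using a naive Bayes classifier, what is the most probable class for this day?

play: 0.25 × 0.4 × 0.6 × 0.9 = 0.054
cancel: 0.75 × 0.6 × 0.4 × 0.85 = 0.153
Highest score → cancel.

cancel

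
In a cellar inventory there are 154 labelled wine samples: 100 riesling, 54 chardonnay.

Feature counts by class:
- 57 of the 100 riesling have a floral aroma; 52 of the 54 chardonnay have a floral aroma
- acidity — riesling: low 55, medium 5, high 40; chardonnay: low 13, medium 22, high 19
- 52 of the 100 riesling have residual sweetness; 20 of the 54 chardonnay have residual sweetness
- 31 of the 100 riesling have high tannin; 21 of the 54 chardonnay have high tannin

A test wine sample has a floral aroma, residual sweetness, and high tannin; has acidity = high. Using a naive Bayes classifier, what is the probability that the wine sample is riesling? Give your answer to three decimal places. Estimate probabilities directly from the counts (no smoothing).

0.582

riesling: (100/154) × (57/100) × (40/100) × (52/100) × (31/100) ≈ 0.023866
chardonnay: (54/154) × (52/54) × (19/54) × (20/54) × (21/54) ≈ 0.0171121
P(riesling | x) = 0.023866 / 0.0409781 ≈ 0.582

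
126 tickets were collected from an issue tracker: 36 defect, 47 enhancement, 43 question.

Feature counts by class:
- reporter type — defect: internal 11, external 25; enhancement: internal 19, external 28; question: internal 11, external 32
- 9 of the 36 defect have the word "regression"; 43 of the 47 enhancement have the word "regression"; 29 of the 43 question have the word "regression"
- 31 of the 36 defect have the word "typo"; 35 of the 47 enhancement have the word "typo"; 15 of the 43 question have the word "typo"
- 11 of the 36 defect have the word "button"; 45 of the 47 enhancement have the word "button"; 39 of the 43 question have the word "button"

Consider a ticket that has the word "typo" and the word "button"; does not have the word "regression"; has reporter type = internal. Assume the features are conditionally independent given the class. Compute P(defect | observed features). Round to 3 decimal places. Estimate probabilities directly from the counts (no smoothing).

0.487

defect: (36/126) × (11/36) × (27/36) × (31/36) × (11/36) ≈ 0.0172279
enhancement: (47/126) × (19/47) × (4/47) × (35/47) × (45/47) ≈ 0.00915019
question: (43/126) × (11/43) × (14/43) × (15/43) × (39/43) ≈ 0.00899292
P(defect | x) = 0.0172279 / 0.03537101 ≈ 0.487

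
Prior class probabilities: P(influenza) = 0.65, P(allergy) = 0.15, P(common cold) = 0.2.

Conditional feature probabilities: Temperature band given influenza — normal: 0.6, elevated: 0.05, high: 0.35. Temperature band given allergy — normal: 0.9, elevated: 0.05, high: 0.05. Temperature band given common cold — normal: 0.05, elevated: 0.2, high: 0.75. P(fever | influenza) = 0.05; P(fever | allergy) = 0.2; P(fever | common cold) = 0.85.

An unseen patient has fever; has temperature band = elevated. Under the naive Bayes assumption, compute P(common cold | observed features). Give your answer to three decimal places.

influenza: 0.65 × 0.05 × 0.05 = 0.001625
allergy: 0.15 × 0.05 × 0.2 = 0.0015
common cold: 0.2 × 0.2 × 0.85 = 0.034
P(common cold | x) = 0.034 / 0.037125 ≈ 0.916

0.916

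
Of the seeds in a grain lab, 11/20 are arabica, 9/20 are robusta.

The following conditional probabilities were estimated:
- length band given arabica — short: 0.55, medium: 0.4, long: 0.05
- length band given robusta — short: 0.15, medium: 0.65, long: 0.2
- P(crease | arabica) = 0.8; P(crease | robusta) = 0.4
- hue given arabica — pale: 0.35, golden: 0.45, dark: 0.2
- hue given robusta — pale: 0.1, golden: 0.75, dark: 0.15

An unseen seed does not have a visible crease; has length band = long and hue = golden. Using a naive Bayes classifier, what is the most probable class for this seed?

arabica: 0.55 × 0.05 × (1−0.8) × 0.45 = 0.002475
robusta: 0.45 × 0.2 × (1−0.4) × 0.75 = 0.0405
Highest score → robusta.

robusta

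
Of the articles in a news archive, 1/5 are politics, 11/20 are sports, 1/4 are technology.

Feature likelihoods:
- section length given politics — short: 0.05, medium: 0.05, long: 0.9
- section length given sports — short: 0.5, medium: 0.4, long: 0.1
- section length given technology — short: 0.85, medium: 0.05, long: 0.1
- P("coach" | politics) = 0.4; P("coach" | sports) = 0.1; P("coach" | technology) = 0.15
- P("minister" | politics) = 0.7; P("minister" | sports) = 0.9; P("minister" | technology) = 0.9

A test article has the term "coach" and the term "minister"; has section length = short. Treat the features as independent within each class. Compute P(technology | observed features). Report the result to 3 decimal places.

0.510

politics: 0.2 × 0.05 × 0.4 × 0.7 = 0.0028
sports: 0.55 × 0.5 × 0.1 × 0.9 = 0.02475
technology: 0.25 × 0.85 × 0.15 × 0.9 = 0.0286875
P(technology | x) = 0.0286875 / 0.0562375 ≈ 0.510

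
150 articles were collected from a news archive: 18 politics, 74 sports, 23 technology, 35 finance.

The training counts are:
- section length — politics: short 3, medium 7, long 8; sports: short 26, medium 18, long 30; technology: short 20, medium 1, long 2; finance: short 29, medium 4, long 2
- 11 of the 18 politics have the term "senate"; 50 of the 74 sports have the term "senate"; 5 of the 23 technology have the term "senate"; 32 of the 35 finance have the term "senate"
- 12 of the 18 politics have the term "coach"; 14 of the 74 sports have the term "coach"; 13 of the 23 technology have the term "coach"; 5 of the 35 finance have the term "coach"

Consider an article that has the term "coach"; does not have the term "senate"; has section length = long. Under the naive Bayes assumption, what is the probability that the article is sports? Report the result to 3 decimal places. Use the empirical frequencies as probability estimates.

politics: (18/150) × (8/18) × (7/18) × (12/18) ≈ 0.0138272
sports: (74/150) × (30/74) × (24/74) × (14/74) ≈ 0.0122717
technology: (23/150) × (2/23) × (18/23) × (13/23) ≈ 0.00589792
finance: (35/150) × (2/35) × (3/35) × (5/35) ≈ 0.000163265
P(sports | x) = 0.0122717 / 0.032160085 ≈ 0.382

0.382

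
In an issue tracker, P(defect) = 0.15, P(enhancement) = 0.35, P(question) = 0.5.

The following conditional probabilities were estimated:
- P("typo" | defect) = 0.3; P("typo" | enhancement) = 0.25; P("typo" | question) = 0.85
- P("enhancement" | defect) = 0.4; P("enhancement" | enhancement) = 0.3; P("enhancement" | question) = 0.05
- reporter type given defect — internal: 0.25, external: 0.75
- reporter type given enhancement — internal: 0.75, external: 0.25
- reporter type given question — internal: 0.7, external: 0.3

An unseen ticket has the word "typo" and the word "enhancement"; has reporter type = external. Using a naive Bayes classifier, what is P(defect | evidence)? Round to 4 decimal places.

0.5106

defect: 0.15 × 0.3 × 0.4 × 0.75 = 0.0135
enhancement: 0.35 × 0.25 × 0.3 × 0.25 = 0.0065625
question: 0.5 × 0.85 × 0.05 × 0.3 = 0.006375
P(defect | x) = 0.0135 / 0.0264375 ≈ 0.5106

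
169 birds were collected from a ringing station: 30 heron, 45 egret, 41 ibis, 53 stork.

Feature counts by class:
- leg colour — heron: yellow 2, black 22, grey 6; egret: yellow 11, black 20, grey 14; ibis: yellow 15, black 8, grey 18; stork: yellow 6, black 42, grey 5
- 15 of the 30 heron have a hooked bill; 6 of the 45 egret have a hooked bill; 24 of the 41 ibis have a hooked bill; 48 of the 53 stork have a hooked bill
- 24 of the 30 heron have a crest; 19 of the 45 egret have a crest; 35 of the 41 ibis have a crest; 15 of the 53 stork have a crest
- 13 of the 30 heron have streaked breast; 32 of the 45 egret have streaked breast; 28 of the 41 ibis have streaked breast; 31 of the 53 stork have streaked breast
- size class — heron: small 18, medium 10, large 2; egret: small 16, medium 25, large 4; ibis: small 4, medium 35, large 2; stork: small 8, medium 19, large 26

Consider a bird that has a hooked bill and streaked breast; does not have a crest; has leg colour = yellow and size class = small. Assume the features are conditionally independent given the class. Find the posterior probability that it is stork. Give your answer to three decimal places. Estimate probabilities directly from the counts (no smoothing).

0.494

heron: (30/169) × (2/30) × (15/30) × (6/30) × (13/30) × (18/30) ≈ 0.000307692
egret: (45/169) × (11/45) × (6/45) × (26/45) × (32/45) × (16/45) ≈ 0.0012678
ibis: (41/169) × (15/41) × (24/41) × (6/41) × (28/41) × (4/41) ≈ 0.000506582
stork: (53/169) × (6/53) × (48/53) × (38/53) × (31/53) × (8/53) ≈ 0.00203534
P(stork | x) = 0.00203534 / 0.004117414 ≈ 0.494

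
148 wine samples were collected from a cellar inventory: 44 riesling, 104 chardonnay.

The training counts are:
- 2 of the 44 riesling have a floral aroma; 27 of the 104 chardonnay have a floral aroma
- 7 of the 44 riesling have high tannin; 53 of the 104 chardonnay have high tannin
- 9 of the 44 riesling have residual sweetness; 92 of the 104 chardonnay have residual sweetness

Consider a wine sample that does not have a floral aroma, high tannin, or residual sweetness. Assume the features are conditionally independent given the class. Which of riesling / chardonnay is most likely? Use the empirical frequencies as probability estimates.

riesling: (44/148) × (42/44) × (37/44) × (35/44) ≈ 0.189824
chardonnay: (104/148) × (77/104) × (51/104) × (12/104) ≈ 0.0294384
Highest score → riesling.

riesling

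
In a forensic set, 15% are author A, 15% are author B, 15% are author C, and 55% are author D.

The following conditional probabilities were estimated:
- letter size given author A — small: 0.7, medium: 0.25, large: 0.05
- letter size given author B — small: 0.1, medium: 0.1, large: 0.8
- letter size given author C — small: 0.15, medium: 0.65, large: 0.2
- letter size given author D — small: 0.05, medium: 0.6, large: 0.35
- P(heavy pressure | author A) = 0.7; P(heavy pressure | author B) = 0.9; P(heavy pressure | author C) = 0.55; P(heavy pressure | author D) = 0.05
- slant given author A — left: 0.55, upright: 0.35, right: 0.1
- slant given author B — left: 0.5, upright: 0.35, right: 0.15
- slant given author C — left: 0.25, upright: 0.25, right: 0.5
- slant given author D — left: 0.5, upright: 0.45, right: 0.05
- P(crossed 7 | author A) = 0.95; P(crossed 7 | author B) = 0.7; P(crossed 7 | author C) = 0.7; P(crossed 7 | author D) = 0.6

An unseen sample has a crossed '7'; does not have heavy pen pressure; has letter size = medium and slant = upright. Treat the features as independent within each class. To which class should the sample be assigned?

author A: 0.15 × 0.25 × (1−0.7) × 0.35 × 0.95 = 0.003740625
author B: 0.15 × 0.1 × (1−0.9) × 0.35 × 0.7 = 0.0003675
author C: 0.15 × 0.65 × (1−0.55) × 0.25 × 0.7 = 0.007678125
author D: 0.55 × 0.6 × (1−0.05) × 0.45 × 0.6 = 0.084645
Highest score → author D.

author D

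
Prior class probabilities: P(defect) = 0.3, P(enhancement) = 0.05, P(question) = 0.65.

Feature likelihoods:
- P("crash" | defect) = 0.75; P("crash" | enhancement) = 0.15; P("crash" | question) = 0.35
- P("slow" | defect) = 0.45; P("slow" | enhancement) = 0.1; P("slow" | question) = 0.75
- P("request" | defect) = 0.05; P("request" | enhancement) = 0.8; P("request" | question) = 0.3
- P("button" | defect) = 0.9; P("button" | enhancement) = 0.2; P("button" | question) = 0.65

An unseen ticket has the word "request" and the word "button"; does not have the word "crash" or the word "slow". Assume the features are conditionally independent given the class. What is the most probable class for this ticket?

defect: 0.3 × (1−0.75) × (1−0.45) × 0.05 × 0.9 = 0.00185625
enhancement: 0.05 × (1−0.15) × (1−0.1) × 0.8 × 0.2 = 0.00612
question: 0.65 × (1−0.35) × (1−0.75) × 0.3 × 0.65 = 0.020596875
Highest score → question.

question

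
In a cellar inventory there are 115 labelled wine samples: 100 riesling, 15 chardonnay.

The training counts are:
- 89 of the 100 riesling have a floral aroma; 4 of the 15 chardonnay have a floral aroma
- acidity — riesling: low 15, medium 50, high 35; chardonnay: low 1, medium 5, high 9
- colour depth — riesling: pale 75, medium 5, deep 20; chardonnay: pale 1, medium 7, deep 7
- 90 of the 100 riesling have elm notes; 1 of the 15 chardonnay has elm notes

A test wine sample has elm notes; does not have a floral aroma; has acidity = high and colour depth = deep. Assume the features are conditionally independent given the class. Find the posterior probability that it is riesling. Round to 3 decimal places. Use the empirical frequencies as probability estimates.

0.771

riesling: (100/115) × (11/100) × (35/100) × (20/100) × (90/100) ≈ 0.00602609
chardonnay: (15/115) × (11/15) × (9/15) × (7/15) × (1/15) ≈ 0.00178551
P(riesling | x) = 0.00602609 / 0.0078116 ≈ 0.771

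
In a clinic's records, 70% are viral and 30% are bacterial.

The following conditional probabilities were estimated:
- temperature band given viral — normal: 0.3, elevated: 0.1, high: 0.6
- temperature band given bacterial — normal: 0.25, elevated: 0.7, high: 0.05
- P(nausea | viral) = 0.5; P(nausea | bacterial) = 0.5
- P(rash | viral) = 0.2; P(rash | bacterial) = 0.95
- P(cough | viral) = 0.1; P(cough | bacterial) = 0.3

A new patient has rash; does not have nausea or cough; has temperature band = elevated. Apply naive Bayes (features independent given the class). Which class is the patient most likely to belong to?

viral: 0.7 × 0.1 × (1−0.5) × 0.2 × (1−0.1) = 0.0063
bacterial: 0.3 × 0.7 × (1−0.5) × 0.95 × (1−0.3) = 0.069825
Highest score → bacterial.

bacterial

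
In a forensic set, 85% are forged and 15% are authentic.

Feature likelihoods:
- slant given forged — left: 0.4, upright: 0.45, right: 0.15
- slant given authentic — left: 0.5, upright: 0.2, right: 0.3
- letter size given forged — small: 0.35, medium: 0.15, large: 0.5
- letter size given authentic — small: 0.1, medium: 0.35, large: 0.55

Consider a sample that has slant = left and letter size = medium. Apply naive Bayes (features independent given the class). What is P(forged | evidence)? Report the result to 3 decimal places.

0.660

forged: 0.85 × 0.4 × 0.15 = 0.051
authentic: 0.15 × 0.5 × 0.35 = 0.02625
P(forged | x) = 0.051 / 0.07725 ≈ 0.660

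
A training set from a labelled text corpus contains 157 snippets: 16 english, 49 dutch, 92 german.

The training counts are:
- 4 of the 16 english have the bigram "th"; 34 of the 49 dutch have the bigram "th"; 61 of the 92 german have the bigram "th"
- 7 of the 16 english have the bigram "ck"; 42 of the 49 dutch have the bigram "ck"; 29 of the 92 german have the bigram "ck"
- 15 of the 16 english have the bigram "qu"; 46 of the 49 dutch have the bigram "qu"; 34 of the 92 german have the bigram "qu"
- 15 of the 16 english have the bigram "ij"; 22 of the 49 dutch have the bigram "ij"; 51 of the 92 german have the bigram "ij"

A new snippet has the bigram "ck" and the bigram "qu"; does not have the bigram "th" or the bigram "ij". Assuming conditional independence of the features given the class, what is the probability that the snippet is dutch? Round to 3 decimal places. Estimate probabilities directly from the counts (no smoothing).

english: (16/157) × (12/16) × (7/16) × (15/16) × (1/16) ≈ 0.00195935
dutch: (49/157) × (15/49) × (42/49) × (46/49) × (27/49) ≈ 0.0423618
german: (92/157) × (31/92) × (29/92) × (34/92) × (41/92) ≈ 0.0102508
P(dutch | x) = 0.0423618 / 0.05457195 ≈ 0.776

0.776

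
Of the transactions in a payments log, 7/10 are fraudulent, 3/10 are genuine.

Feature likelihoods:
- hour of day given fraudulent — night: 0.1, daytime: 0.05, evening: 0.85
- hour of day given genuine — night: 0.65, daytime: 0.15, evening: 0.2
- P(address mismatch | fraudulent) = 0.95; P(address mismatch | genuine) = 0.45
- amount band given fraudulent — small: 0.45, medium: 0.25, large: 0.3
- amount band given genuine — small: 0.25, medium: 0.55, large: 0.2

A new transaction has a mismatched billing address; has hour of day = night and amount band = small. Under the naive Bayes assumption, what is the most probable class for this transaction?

fraudulent

fraudulent: 0.7 × 0.1 × 0.95 × 0.45 = 0.029925
genuine: 0.3 × 0.65 × 0.45 × 0.25 = 0.0219375
Highest score → fraudulent.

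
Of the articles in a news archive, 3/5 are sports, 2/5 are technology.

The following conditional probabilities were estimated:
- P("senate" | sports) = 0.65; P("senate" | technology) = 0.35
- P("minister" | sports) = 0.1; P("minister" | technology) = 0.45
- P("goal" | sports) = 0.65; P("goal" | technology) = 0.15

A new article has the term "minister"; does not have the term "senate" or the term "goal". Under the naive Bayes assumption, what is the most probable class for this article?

technology

sports: 0.6 × (1−0.65) × 0.1 × (1−0.65) = 0.00735
technology: 0.4 × (1−0.35) × 0.45 × (1−0.15) = 0.09945
Highest score → technology.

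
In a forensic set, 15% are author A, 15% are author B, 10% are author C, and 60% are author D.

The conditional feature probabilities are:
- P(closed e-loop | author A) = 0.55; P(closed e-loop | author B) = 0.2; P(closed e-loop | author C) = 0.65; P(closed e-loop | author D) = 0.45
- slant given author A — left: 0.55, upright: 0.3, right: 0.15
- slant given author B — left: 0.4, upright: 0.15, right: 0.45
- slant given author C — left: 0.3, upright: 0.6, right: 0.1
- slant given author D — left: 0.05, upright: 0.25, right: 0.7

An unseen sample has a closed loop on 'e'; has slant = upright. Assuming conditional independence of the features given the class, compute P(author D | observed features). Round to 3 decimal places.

author A: 0.15 × 0.55 × 0.3 = 0.02475
author B: 0.15 × 0.2 × 0.15 = 0.0045
author C: 0.1 × 0.65 × 0.6 = 0.039
author D: 0.6 × 0.45 × 0.25 = 0.0675
P(author D | x) = 0.0675 / 0.13575 ≈ 0.497

0.497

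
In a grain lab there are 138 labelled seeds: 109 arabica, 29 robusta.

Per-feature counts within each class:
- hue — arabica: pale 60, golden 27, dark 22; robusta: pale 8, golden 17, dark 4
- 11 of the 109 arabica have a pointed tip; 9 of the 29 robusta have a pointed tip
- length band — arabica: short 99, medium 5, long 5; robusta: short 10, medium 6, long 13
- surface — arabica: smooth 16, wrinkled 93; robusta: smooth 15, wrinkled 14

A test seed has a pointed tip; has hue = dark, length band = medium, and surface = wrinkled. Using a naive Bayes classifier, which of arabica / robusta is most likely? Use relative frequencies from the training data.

arabica: (109/138) × (22/109) × (11/109) × (5/109) × (93/109) ≈ 0.000629665
robusta: (29/138) × (4/29) × (9/29) × (6/29) × (14/29) ≈ 0.000898481
Highest score → robusta.

robusta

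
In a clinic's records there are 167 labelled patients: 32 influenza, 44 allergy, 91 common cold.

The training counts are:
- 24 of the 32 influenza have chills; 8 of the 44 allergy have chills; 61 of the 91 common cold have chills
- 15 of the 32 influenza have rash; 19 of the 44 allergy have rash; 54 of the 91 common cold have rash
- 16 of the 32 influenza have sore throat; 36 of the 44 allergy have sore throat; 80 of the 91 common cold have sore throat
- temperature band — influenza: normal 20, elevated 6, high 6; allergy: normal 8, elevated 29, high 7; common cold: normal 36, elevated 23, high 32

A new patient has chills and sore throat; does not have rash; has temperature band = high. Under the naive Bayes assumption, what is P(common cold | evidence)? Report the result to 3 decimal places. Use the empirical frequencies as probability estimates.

influenza: (32/167) × (24/32) × (17/32) × (16/32) × (6/32) ≈ 0.00715756
allergy: (44/167) × (8/44) × (25/44) × (36/44) × (7/44) ≈ 0.00354288
common cold: (91/167) × (61/91) × (37/91) × (80/91) × (32/91) ≈ 0.0459125
P(common cold | x) = 0.0459125 / 0.05661294 ≈ 0.811

0.811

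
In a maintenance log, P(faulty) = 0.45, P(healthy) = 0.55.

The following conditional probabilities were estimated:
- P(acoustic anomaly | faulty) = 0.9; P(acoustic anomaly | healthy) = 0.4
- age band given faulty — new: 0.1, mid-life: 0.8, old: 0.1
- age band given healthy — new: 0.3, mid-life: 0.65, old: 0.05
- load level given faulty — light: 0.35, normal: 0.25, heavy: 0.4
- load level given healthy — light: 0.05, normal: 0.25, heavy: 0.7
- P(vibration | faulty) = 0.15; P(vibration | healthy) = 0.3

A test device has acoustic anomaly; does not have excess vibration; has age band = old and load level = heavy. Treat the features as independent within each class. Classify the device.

faulty: 0.45 × 0.9 × 0.1 × 0.4 × (1−0.15) = 0.01377
healthy: 0.55 × 0.4 × 0.05 × 0.7 × (1−0.3) = 0.00539
Highest score → faulty.

faulty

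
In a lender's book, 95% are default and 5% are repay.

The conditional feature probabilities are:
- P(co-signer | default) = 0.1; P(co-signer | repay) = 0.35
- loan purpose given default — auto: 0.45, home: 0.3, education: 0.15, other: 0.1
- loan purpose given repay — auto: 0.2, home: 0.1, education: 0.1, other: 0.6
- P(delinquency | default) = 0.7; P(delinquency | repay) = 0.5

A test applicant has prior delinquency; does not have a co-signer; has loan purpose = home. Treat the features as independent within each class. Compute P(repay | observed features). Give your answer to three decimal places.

default: 0.95 × (1−0.1) × 0.3 × 0.7 = 0.17955
repay: 0.05 × (1−0.35) × 0.1 × 0.5 = 0.001625
P(repay | x) = 0.001625 / 0.181175 ≈ 0.009

0.009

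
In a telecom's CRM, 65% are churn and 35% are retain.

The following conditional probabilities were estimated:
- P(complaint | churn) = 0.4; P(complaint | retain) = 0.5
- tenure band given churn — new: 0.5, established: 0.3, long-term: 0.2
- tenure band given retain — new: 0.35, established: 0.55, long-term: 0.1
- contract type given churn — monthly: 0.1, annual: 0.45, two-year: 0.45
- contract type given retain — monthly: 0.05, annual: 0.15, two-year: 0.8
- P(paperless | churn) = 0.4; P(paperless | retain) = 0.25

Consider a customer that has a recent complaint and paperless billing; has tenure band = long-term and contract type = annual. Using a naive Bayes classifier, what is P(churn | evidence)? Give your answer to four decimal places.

0.9345

churn: 0.65 × 0.4 × 0.2 × 0.45 × 0.4 = 0.00936
retain: 0.35 × 0.5 × 0.1 × 0.15 × 0.25 = 0.00065625
P(churn | x) = 0.00936 / 0.01001625 ≈ 0.9345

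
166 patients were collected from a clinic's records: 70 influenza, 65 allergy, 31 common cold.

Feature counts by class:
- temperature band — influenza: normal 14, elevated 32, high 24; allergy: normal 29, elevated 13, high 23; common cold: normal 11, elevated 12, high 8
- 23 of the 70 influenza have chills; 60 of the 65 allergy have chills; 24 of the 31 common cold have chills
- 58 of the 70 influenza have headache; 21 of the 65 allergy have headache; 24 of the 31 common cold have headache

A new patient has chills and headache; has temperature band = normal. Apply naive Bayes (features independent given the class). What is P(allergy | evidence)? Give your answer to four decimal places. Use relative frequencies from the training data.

0.4539

influenza: (70/166) × (14/70) × (23/70) × (58/70) ≈ 0.0229604
allergy: (65/166) × (29/65) × (60/65) × (21/65) ≈ 0.0520995
common cold: (31/166) × (11/31) × (24/31) × (24/31) ≈ 0.0397177
P(allergy | x) = 0.0520995 / 0.1147776 ≈ 0.4539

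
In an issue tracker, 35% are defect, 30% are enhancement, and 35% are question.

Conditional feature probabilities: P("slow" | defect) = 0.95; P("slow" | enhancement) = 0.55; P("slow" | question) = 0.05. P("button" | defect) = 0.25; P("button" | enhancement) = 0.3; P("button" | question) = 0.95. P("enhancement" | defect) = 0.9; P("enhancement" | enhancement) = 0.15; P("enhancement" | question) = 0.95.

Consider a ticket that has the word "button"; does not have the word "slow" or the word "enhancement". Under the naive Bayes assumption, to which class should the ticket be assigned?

enhancement

defect: 0.35 × (1−0.95) × 0.25 × (1−0.9) = 0.0004375
enhancement: 0.3 × (1−0.55) × 0.3 × (1−0.15) = 0.034425
question: 0.35 × (1−0.05) × 0.95 × (1−0.95) = 0.01579375
Highest score → enhancement.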